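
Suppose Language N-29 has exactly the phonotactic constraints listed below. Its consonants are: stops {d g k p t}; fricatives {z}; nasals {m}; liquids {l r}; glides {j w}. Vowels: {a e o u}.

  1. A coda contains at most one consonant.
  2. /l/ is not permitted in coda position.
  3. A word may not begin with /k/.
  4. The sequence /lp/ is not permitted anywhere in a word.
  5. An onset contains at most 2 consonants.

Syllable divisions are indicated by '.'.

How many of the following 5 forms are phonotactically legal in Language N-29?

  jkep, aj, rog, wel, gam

jkep — σ1 onset /jk/ (2C), coda /p/ ok → phonotactically legal
aj — σ1 onset /∅/, coda /j/ ok → phonotactically legal
rog — σ1 onset /r/, coda /g/ ok → phonotactically legal
wel — violates constraint 2: syllable 1 coda contains /l/ → phonotactically illegal
gam — σ1 onset /g/, coda /m/ ok → phonotactically legal
Phonotactically legal: jkep, aj, rog, gam → 4.

4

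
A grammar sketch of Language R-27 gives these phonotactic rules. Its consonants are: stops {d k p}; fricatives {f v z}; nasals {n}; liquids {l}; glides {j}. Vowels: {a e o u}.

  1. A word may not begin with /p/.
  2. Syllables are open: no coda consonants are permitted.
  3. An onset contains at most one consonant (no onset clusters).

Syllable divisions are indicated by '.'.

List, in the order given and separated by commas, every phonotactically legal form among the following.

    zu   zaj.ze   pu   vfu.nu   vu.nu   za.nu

zu, vu.nu, za.nu

zu — σ1 onset /z/, coda /∅/ ok → phonotactically legal
zaj.ze — violates constraint 2: syllable 1 coda /j/ has 1 consonant (> 0) → phonotactically illegal
pu — violates constraint 1: word begins with /p/ → phonotactically illegal
vfu.nu — violates constraint 3: syllable 1 onset /vf/ has 2 consonants (> 1) → phonotactically illegal
vu.nu — σ1 onset /v/, coda /∅/ ok; σ2 onset /n/, coda /∅/ ok → phonotactically legal
za.nu — σ1 onset /z/, coda /∅/ ok; σ2 onset /n/, coda /∅/ ok → phonotactically legal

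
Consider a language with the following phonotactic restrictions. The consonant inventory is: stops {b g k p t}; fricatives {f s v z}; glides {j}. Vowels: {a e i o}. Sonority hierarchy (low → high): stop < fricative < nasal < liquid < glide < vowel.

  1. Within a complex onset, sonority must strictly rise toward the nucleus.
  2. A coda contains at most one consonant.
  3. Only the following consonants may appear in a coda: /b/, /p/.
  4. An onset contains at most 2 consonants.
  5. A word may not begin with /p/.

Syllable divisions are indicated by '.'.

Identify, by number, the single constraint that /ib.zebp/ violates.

2

/ib.zebp/: syllable 2 coda /bp/ has 2 consonants (> 1).
This is a violation of constraint 2: "A coda contains at most one consonant."
The remaining constraints (1, 3, 4, 5) are satisfied.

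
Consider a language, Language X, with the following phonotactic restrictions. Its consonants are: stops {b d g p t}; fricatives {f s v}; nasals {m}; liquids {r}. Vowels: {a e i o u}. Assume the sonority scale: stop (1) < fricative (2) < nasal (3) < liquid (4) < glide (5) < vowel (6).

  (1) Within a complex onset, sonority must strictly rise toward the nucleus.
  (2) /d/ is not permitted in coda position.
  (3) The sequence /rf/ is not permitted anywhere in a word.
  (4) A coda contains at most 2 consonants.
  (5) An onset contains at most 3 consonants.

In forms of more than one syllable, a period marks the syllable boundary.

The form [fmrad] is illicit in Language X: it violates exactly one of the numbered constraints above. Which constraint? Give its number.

2

[fmrad]: syllable 1 coda contains /d/.
This is a violation of constraint 2: "/d/ is not permitted in coda position."
The remaining constraints (1, 3, 4, 5) are satisfied.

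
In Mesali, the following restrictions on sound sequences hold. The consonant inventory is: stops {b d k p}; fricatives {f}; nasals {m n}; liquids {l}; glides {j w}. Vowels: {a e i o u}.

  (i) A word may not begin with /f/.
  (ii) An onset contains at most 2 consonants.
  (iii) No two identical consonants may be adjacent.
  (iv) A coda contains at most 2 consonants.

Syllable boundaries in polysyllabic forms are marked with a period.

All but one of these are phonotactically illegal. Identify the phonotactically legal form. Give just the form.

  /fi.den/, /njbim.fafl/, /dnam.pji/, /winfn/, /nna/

/dnam.pji/

/fi.den/ — violates constraint (i): word begins with /f/ → phonotactically illegal
/njbim.fafl/ — violates constraint (ii): syllable 1 onset /njb/ has 3 consonants (> 2) → phonotactically illegal
/dnam.pji/ — σ1 onset /dn/ (2C), coda /m/ ok; σ2 onset /pj/ (2C), coda /∅/ ok → phonotactically legal
/winfn/ — violates constraint (iv): syllable 1 coda /nfn/ has 3 consonants (> 2) → phonotactically illegal
/nna/ — violates constraint (iii): adjacent identical consonants /nn/ → phonotactically illegal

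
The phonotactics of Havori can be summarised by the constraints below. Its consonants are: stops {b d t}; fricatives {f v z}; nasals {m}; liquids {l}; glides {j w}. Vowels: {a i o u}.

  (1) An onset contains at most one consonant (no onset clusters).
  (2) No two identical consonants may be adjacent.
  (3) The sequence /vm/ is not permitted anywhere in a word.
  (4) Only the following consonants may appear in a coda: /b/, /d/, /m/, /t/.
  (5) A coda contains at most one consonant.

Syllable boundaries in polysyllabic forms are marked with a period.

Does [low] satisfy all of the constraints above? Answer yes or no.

[low] — violates constraint 4: syllable 1 coda contains /w/, which is not a licensed coda consonant → not permitted

no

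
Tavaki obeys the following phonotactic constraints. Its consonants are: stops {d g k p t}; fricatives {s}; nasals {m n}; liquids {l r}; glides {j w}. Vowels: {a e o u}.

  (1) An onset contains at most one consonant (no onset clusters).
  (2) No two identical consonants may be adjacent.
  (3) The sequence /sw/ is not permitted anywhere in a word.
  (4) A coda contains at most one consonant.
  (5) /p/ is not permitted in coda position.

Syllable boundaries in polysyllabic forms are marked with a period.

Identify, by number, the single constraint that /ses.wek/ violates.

/ses.wek/: contains banned sequence /sw/.
This is a violation of constraint 3: "The sequence /sw/ is not permitted anywhere in a word."
The remaining constraints (1, 2, 4, 5) are satisfied.

3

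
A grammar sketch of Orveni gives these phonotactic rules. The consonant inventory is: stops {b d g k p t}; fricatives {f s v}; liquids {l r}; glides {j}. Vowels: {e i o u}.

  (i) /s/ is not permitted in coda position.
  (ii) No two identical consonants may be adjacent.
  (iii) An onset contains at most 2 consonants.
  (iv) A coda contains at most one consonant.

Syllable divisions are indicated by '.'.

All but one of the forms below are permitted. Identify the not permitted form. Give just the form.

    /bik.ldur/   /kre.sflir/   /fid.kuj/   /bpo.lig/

/kre.sflir/

/bik.ldur/ — σ1 onset /b/, coda /k/ ok; σ2 onset /ld/ (2C), coda /r/ ok → permitted
/kre.sflir/ — violates constraint (iii): syllable 2 onset /sfl/ has 3 consonants (> 2) → not permitted
/fid.kuj/ — σ1 onset /f/, coda /d/ ok; σ2 onset /k/, coda /j/ ok → permitted
/bpo.lig/ — σ1 onset /bp/ (2C), coda /∅/ ok; σ2 onset /l/, coda /g/ ok → permitted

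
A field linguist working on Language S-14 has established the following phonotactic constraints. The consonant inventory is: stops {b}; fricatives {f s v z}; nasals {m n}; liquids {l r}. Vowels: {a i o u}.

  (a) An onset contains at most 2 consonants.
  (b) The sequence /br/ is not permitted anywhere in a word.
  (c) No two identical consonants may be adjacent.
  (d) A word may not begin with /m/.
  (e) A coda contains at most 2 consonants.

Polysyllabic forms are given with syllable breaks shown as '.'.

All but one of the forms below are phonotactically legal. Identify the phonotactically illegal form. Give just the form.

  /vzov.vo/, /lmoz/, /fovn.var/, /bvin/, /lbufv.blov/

/vzov.vo/

/vzov.vo/ — violates constraint (c): adjacent identical consonants /vv/ → phonotactically illegal
/lmoz/ — σ1 onset /lm/ (2C), coda /z/ ok → phonotactically legal
/fovn.var/ — σ1 onset /f/, coda /vn/ (2C) ok; σ2 onset /v/, coda /r/ ok → phonotactically legal
/bvin/ — σ1 onset /bv/ (2C), coda /n/ ok → phonotactically legal
/lbufv.blov/ — σ1 onset /lb/ (2C), coda /fv/ (2C) ok; σ2 onset /bl/ (2C), coda /v/ ok → phonotactically legal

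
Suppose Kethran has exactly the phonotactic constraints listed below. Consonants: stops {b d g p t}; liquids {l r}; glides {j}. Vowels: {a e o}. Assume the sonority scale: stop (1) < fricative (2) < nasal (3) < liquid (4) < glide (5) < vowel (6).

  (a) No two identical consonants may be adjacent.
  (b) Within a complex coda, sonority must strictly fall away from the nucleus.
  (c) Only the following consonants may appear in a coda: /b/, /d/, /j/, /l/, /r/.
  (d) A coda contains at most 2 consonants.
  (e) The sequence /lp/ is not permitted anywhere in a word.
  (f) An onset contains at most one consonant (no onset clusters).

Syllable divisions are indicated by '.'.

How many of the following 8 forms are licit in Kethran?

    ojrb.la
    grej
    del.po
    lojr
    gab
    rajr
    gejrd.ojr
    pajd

ojrb.la — violates constraint (d): syllable 1 coda /jrb/ has 3 consonants (> 2) → illicit
grej — violates constraint (f): syllable 1 onset /gr/ has 2 consonants (> 1) → illicit
del.po — violates constraint (e): contains banned sequence /lp/ → illicit
lojr — σ1 onset /l/, coda /jr/ (5→4 falls) ok → licit
gab — σ1 onset /g/, coda /b/ ok → licit
rajr — σ1 onset /r/, coda /jr/ (5→4 falls) ok → licit
gejrd.ojr — violates constraint (d): syllable 1 coda /jrd/ has 3 consonants (> 2) → illicit
pajd — σ1 onset /p/, coda /jd/ (5→1 falls) ok → licit
Licit: lojr, gab, rajr, pajd → 4.

4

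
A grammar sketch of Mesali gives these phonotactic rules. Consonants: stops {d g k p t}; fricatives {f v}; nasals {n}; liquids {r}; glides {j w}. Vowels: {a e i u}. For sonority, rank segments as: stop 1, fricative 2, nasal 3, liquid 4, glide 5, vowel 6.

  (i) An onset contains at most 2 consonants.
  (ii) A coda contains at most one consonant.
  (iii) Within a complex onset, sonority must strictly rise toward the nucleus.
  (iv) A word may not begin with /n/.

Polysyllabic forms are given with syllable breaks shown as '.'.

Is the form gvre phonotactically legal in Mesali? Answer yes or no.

no

gvre — violates constraint (i): syllable 1 onset /gvr/ has 3 consonants (> 2) → phonotactically illegal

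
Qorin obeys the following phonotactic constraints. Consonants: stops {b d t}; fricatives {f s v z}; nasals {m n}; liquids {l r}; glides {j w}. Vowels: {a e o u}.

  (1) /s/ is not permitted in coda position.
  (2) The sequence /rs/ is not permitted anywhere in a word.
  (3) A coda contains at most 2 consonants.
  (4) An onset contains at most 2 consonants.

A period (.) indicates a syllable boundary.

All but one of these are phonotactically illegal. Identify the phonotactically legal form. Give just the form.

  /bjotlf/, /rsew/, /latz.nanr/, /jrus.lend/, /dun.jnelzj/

/latz.nanr/

/bjotlf/ — violates constraint 3: syllable 1 coda /tlf/ has 3 consonants (> 2) → phonotactically illegal
/rsew/ — violates constraint 2: contains banned sequence /rs/ → phonotactically illegal
/latz.nanr/ — σ1 onset /l/, coda /tz/ (2C) ok; σ2 onset /n/, coda /nr/ (2C) ok → phonotactically legal
/jrus.lend/ — violates constraint 1: syllable 1 coda contains /s/ → phonotactically illegal
/dun.jnelzj/ — violates constraint 3: syllable 2 coda /lzj/ has 3 consonants (> 2) → phonotactically illegal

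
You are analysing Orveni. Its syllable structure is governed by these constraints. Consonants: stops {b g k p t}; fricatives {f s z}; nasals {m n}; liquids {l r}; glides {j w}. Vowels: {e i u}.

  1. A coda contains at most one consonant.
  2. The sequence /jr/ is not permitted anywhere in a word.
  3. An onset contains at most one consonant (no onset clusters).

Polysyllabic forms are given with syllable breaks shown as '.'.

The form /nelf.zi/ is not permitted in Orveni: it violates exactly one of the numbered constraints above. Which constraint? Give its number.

1

/nelf.zi/: syllable 1 coda /lf/ has 2 consonants (> 1).
This is a violation of constraint 1: "A coda contains at most one consonant."
The remaining constraints (2, 3) are satisfied.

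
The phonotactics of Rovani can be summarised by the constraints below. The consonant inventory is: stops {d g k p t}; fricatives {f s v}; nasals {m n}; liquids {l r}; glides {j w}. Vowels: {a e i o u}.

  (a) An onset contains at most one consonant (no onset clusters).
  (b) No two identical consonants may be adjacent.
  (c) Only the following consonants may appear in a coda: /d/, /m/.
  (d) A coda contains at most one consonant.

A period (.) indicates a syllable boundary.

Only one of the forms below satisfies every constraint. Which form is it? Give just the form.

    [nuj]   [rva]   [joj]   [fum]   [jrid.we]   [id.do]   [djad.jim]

[fum]

[nuj] — violates constraint (c): syllable 1 coda contains /j/, which is not a licensed coda consonant → phonotactically illegal
[rva] — violates constraint (a): syllable 1 onset /rv/ has 2 consonants (> 1) → phonotactically illegal
[joj] — violates constraint (c): syllable 1 coda contains /j/, which is not a licensed coda consonant → phonotactically illegal
[fum] — σ1 onset /f/, coda /m/ ok → phonotactically legal
[jrid.we] — violates constraint (a): syllable 1 onset /jr/ has 2 consonants (> 1) → phonotactically illegal
[id.do] — violates constraint (b): adjacent identical consonants /dd/ → phonotactically illegal
[djad.jim] — violates constraint (a): syllable 1 onset /dj/ has 2 consonants (> 1) → phonotactically illegal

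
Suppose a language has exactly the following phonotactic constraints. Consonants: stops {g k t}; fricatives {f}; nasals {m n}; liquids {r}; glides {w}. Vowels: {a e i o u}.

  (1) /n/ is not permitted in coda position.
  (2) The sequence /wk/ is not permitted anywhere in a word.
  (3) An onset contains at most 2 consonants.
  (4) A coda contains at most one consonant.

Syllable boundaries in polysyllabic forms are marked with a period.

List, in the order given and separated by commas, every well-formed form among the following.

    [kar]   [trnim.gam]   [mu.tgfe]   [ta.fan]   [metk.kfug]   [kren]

[kar] — σ1 onset /k/, coda /r/ ok → well-formed
[trnim.gam] — violates constraint 3: syllable 1 onset /trn/ has 3 consonants (> 2) → ill-formed
[mu.tgfe] — violates constraint 3: syllable 2 onset /tgf/ has 3 consonants (> 2) → ill-formed
[ta.fan] — violates constraint 1: syllable 2 coda contains /n/ → ill-formed
[metk.kfug] — violates constraint 4: syllable 1 coda /tk/ has 2 consonants (> 1) → ill-formed
[kren] — violates constraint 1: syllable 1 coda contains /n/ → ill-formed

[kar]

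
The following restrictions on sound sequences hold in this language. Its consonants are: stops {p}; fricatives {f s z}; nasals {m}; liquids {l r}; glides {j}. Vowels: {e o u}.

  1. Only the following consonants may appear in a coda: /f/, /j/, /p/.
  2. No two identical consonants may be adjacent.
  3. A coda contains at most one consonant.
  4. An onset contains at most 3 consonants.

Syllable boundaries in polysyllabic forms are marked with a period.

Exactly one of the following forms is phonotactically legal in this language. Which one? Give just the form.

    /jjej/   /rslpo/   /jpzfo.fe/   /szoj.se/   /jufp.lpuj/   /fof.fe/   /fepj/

/szoj.se/

/jjej/ — violates constraint 2: adjacent identical consonants /jj/ → phonotactically illegal
/rslpo/ — violates constraint 4: syllable 1 onset /rslp/ has 4 consonants (> 3) → phonotactically illegal
/jpzfo.fe/ — violates constraint 4: syllable 1 onset /jpzf/ has 4 consonants (> 3) → phonotactically illegal
/szoj.se/ — σ1 onset /sz/ (2C), coda /j/ ok; σ2 onset /s/, coda /∅/ ok → phonotactically legal
/jufp.lpuj/ — violates constraint 3: syllable 1 coda /fp/ has 2 consonants (> 1) → phonotactically illegal
/fof.fe/ — violates constraint 2: adjacent identical consonants /ff/ → phonotactically illegal
/fepj/ — violates constraint 3: syllable 1 coda /pj/ has 2 consonants (> 1) → phonotactically illegal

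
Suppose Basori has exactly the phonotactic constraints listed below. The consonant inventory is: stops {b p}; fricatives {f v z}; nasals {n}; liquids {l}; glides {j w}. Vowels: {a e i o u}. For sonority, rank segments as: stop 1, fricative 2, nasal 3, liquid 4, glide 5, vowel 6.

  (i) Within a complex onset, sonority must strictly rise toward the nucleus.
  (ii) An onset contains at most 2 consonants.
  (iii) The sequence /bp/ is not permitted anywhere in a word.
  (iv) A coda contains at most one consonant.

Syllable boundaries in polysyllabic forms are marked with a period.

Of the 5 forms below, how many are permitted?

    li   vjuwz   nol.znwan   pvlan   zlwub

li — σ1 onset /l/, coda /∅/ ok → permitted
vjuwz — violates constraint (iv): syllable 1 coda /wz/ has 2 consonants (> 1) → not permitted
nol.znwan — violates constraint (ii): syllable 2 onset /znw/ has 3 consonants (> 2) → not permitted
pvlan — violates constraint (ii): syllable 1 onset /pvl/ has 3 consonants (> 2) → not permitted
zlwub — violates constraint (ii): syllable 1 onset /zlw/ has 3 consonants (> 2) → not permitted
Permitted: li → 1.

1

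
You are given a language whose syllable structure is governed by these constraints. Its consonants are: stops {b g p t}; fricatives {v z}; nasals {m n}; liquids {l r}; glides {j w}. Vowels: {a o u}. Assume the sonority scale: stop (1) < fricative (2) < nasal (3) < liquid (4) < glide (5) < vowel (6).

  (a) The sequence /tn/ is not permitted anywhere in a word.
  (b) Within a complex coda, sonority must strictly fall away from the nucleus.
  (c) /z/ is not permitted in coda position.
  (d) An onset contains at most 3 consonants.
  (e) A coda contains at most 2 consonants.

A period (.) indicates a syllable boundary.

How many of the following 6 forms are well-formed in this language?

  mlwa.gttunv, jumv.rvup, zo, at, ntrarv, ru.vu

mlwa.gttunv — σ1 onset /mlw/ (3C), coda /∅/ ok; σ2 onset /gtt/ (3C), coda /nv/ (3→2 falls) ok → well-formed
jumv.rvup — σ1 onset /j/, coda /mv/ (3→2 falls) ok; σ2 onset /rv/ (2C), coda /p/ ok → well-formed
zo — σ1 onset /z/, coda /∅/ ok → well-formed
at — σ1 onset /∅/, coda /t/ ok → well-formed
ntrarv — σ1 onset /ntr/ (3C), coda /rv/ (4→2 falls) ok → well-formed
ru.vu — σ1 onset /r/, coda /∅/ ok; σ2 onset /v/, coda /∅/ ok → well-formed
Well-formed: mlwa.gttunv, jumv.rvup, zo, at, ntrarv, ru.vu → 6.

6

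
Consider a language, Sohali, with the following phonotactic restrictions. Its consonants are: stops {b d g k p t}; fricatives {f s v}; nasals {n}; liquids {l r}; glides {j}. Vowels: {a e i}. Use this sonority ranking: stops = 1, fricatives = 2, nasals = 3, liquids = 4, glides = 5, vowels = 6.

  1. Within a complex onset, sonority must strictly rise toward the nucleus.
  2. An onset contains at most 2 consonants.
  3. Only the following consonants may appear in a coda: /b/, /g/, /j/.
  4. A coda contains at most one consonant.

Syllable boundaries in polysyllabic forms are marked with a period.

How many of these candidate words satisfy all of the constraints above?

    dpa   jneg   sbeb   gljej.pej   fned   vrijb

dpa — violates constraint 1: syllable 1 onset /dp/: /d/ (stop, 1) → /p/ (stop, 1) does not rise → illicit
jneg — violates constraint 1: syllable 1 onset /jn/: /j/ (glide, 5) → /n/ (nasal, 3) does not rise → illicit
sbeb — violates constraint 1: syllable 1 onset /sb/: /s/ (fricative, 2) → /b/ (stop, 1) does not rise → illicit
gljej.pej — violates constraint 2: syllable 1 onset /glj/ has 3 consonants (> 2) → illicit
fned — violates constraint 3: syllable 1 coda contains /d/, which is not a licensed coda consonant → illicit
vrijb — violates constraint 4: syllable 1 coda /jb/ has 2 consonants (> 1) → illicit
No form is licit → 0.

0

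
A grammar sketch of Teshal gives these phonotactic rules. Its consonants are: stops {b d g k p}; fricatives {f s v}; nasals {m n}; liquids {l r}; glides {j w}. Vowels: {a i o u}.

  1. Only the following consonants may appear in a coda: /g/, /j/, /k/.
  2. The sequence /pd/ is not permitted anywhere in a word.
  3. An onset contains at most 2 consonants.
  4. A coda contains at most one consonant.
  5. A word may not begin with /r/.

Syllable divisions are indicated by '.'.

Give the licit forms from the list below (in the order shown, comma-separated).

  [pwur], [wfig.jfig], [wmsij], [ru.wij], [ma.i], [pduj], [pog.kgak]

[pwur] — violates constraint 1: syllable 1 coda contains /r/, which is not a licensed coda consonant → illicit
[wfig.jfig] — σ1 onset /wf/ (2C), coda /g/ ok; σ2 onset /jf/ (2C), coda /g/ ok → licit
[wmsij] — violates constraint 3: syllable 1 onset /wms/ has 3 consonants (> 2) → illicit
[ru.wij] — violates constraint 5: word begins with /r/ → illicit
[ma.i] — σ1 onset /m/, coda /∅/ ok; σ2 onset /∅/, coda /∅/ ok → licit
[pduj] — violates constraint 2: contains banned sequence /pd/ → illicit
[pog.kgak] — σ1 onset /p/, coda /g/ ok; σ2 onset /kg/ (2C), coda /k/ ok → licit

[wfig.jfig], [ma.i], [pog.kgak]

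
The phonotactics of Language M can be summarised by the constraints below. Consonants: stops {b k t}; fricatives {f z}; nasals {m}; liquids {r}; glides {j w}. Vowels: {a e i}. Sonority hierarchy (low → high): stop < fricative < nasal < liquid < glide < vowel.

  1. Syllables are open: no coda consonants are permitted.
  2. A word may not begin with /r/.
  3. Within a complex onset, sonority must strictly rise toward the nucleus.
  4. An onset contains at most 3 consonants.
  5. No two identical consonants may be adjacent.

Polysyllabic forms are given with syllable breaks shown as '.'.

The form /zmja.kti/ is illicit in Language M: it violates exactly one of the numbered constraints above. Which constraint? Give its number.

/zmja.kti/: syllable 2 onset /kt/: /k/ (stop, 1) → /t/ (stop, 1) does not rise.
This is a violation of constraint 3: "Within a complex onset, sonority must strictly rise toward the nucleus."
The remaining constraints (1, 2, 4, 5) are satisfied.

3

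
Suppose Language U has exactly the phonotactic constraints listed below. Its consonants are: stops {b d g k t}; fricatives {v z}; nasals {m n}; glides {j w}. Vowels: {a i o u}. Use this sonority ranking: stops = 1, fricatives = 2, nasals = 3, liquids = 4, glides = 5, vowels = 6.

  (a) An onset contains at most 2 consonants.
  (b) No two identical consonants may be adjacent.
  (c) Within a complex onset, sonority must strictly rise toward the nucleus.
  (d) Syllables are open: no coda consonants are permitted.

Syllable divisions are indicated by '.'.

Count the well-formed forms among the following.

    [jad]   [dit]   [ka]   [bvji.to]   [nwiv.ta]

1

[jad] — violates constraint (d): syllable 1 coda /d/ has 1 consonant (> 0) → ill-formed
[dit] — violates constraint (d): syllable 1 coda /t/ has 1 consonant (> 0) → ill-formed
[ka] — σ1 onset /k/, coda /∅/ ok → well-formed
[bvji.to] — violates constraint (a): syllable 1 onset /bvj/ has 3 consonants (> 2) → ill-formed
[nwiv.ta] — violates constraint (d): syllable 1 coda /v/ has 1 consonant (> 0) → ill-formed
Well-formed: [ka] → 1.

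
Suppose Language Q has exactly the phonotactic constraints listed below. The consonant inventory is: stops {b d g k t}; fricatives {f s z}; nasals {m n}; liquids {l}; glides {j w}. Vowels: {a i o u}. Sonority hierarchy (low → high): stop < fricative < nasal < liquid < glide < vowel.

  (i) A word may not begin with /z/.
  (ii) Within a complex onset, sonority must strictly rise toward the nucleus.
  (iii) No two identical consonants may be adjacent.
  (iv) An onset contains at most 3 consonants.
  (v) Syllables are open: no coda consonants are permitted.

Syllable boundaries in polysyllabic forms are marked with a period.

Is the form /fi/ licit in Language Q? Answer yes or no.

yes

/fi/ — σ1 onset /f/, coda /∅/ ok → licit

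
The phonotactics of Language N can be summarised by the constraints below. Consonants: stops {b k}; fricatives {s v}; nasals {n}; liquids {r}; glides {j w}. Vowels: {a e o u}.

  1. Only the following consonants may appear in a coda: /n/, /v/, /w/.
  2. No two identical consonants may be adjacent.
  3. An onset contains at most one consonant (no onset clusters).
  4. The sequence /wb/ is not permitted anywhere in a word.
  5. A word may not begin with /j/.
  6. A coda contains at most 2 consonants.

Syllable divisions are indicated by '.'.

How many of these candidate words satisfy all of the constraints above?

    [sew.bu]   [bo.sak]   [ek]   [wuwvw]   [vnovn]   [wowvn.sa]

0

[sew.bu] — violates constraint 4: contains banned sequence /wb/ → phonotactically illegal
[bo.sak] — violates constraint 1: syllable 2 coda contains /k/, which is not a licensed coda consonant → phonotactically illegal
[ek] — violates constraint 1: syllable 1 coda contains /k/, which is not a licensed coda consonant → phonotactically illegal
[wuwvw] — violates constraint 6: syllable 1 coda /wvw/ has 3 consonants (> 2) → phonotactically illegal
[vnovn] — violates constraint 3: syllable 1 onset /vn/ has 2 consonants (> 1) → phonotactically illegal
[wowvn.sa] — violates constraint 6: syllable 1 coda /wvn/ has 3 consonants (> 2) → phonotactically illegal
No form is phonotactically legal → 0.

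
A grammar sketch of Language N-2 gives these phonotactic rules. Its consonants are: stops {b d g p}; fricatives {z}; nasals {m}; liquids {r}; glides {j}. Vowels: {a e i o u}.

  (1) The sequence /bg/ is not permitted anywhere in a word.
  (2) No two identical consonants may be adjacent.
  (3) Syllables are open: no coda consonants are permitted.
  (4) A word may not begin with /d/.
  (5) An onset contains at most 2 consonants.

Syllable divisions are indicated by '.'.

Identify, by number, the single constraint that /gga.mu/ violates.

/gga.mu/: adjacent identical consonants /gg/.
This is a violation of constraint 2: "No two identical consonants may be adjacent."
The remaining constraints (1, 3, 4, 5) are satisfied.

2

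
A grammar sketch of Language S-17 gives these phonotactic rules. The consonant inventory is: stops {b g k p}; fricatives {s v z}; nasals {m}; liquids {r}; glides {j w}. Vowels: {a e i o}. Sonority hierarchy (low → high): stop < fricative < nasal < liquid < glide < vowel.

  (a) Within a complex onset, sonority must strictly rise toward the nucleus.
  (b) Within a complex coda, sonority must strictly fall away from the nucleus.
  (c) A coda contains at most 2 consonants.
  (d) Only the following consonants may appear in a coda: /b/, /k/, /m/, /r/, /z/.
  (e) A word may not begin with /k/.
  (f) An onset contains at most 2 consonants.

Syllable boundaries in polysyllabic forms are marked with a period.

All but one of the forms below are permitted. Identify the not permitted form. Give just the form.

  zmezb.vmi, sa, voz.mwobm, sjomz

voz.mwobm

zmezb.vmi — σ1 onset /zm/ (2→3 rises), coda /zb/ (2→1 falls) ok; σ2 onset /vm/ (2→3 rises), coda /∅/ ok → permitted
sa — σ1 onset /s/, coda /∅/ ok → permitted
voz.mwobm — violates constraint (b): syllable 2 coda /bm/: /b/ (stop, 1) → /m/ (nasal, 3) does not fall → not permitted
sjomz — σ1 onset /sj/ (2→5 rises), coda /mz/ (3→2 falls) ok → permitted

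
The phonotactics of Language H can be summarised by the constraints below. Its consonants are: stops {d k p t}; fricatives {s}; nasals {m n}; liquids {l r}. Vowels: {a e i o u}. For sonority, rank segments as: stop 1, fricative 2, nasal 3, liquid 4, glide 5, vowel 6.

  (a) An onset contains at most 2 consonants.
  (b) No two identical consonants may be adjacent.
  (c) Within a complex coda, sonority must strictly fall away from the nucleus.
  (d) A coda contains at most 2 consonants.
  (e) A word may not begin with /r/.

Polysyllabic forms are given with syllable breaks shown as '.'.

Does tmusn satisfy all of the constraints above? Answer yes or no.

no

tmusn — violates constraint (c): syllable 1 coda /sn/: /s/ (fricative, 2) → /n/ (nasal, 3) does not fall → not permitted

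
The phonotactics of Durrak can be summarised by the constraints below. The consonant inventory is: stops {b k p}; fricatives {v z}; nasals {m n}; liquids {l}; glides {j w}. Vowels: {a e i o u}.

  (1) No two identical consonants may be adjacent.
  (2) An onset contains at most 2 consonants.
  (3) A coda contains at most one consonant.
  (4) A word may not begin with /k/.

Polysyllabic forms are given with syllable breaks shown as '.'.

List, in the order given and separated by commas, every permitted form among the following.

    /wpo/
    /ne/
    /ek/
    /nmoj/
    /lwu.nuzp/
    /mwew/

/wpo/, /ne/, /ek/, /nmoj/, /mwew/

/wpo/ — σ1 onset /wp/ (2C), coda /∅/ ok → permitted
/ne/ — σ1 onset /n/, coda /∅/ ok → permitted
/ek/ — σ1 onset /∅/, coda /k/ ok → permitted
/nmoj/ — σ1 onset /nm/ (2C), coda /j/ ok → permitted
/lwu.nuzp/ — violates constraint 3: syllable 2 coda /zp/ has 2 consonants (> 1) → not permitted
/mwew/ — σ1 onset /mw/ (2C), coda /w/ ok → permitted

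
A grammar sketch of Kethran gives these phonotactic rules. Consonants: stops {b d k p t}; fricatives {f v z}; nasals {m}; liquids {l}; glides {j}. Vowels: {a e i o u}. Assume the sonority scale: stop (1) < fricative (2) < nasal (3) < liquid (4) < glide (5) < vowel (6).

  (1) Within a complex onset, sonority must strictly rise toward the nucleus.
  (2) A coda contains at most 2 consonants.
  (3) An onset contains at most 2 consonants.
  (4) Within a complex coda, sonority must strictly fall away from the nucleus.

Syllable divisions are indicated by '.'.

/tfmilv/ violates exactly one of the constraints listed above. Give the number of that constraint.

/tfmilv/: syllable 1 onset /tfm/ has 3 consonants (> 2).
This is a violation of constraint 3: "An onset contains at most 2 consonants."
The remaining constraints (1, 2, 4) are satisfied.

3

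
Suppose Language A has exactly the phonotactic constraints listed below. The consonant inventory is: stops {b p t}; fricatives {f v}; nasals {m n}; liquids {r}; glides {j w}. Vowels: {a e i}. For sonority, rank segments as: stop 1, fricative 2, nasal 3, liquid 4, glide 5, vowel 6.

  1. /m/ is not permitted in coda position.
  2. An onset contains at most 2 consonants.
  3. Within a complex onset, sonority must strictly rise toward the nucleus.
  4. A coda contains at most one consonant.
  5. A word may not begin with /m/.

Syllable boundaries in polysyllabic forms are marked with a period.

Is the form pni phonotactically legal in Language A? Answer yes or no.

yes

pni — σ1 onset /pn/ (1→3 rises), coda /∅/ ok → phonotactically legal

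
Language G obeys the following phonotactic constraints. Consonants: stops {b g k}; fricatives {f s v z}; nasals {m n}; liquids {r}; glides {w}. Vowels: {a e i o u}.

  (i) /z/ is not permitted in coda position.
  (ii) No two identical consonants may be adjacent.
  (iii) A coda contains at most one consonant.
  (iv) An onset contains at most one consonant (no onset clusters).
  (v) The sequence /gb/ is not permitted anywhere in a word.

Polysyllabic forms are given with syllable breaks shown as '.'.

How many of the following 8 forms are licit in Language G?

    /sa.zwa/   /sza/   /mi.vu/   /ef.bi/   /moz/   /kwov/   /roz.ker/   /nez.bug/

/sa.zwa/ — violates constraint (iv): syllable 2 onset /zw/ has 2 consonants (> 1) → illicit
/sza/ — violates constraint (iv): syllable 1 onset /sz/ has 2 consonants (> 1) → illicit
/mi.vu/ — σ1 onset /m/, coda /∅/ ok; σ2 onset /v/, coda /∅/ ok → licit
/ef.bi/ — σ1 onset /∅/, coda /f/ ok; σ2 onset /b/, coda /∅/ ok → licit
/moz/ — violates constraint (i): syllable 1 coda contains /z/ → illicit
/kwov/ — violates constraint (iv): syllable 1 onset /kw/ has 2 consonants (> 1) → illicit
/roz.ker/ — violates constraint (i): syllable 1 coda contains /z/ → illicit
/nez.bug/ — violates constraint (i): syllable 1 coda contains /z/ → illicit
Licit: /mi.vu/, /ef.bi/ → 2.

2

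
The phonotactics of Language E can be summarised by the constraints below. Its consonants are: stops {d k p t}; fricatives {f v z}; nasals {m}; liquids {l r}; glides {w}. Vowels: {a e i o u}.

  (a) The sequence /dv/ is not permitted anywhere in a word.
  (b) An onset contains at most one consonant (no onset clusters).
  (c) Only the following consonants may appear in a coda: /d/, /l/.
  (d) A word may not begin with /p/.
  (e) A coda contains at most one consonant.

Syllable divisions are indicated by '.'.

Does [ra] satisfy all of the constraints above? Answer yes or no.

[ra] — σ1 onset /r/, coda /∅/ ok → well-formed

yes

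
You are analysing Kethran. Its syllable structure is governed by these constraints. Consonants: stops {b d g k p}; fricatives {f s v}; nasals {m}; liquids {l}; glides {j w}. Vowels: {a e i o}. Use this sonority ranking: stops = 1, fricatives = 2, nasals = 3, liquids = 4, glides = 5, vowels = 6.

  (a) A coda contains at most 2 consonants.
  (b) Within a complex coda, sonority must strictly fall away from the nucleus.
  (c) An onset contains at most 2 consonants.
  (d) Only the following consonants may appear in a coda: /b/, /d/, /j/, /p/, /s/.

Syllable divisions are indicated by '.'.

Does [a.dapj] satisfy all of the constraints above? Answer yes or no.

[a.dapj] — violates constraint (b): syllable 2 coda /pj/: /p/ (stop, 1) → /j/ (glide, 5) does not fall → illicit

no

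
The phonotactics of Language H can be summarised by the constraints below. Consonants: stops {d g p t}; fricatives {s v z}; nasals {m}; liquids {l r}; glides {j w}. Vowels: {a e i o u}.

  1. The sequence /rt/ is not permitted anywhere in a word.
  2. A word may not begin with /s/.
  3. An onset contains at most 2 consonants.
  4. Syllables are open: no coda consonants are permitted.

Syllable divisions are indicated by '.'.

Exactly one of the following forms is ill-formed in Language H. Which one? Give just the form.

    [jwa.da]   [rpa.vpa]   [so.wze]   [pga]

[jwa.da] — σ1 onset /jw/ (2C), coda /∅/ ok; σ2 onset /d/, coda /∅/ ok → well-formed
[rpa.vpa] — σ1 onset /rp/ (2C), coda /∅/ ok; σ2 onset /vp/ (2C), coda /∅/ ok → well-formed
[so.wze] — violates constraint 2: word begins with /s/ → ill-formed
[pga] — σ1 onset /pg/ (2C), coda /∅/ ok → well-formed

[so.wze]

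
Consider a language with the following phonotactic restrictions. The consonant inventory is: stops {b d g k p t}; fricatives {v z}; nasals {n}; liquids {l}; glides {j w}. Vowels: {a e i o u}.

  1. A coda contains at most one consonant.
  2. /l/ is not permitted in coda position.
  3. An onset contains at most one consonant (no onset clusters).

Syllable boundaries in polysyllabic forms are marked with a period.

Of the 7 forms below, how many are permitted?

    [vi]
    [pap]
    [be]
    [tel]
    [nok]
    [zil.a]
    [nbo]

4

[vi] — σ1 onset /v/, coda /∅/ ok → permitted
[pap] — σ1 onset /p/, coda /p/ ok → permitted
[be] — σ1 onset /b/, coda /∅/ ok → permitted
[tel] — violates constraint 2: syllable 1 coda contains /l/ → not permitted
[nok] — σ1 onset /n/, coda /k/ ok → permitted
[zil.a] — violates constraint 2: syllable 1 coda contains /l/ → not permitted
[nbo] — violates constraint 3: syllable 1 onset /nb/ has 2 consonants (> 1) → not permitted
Permitted: [vi], [pap], [be], [nok] → 4.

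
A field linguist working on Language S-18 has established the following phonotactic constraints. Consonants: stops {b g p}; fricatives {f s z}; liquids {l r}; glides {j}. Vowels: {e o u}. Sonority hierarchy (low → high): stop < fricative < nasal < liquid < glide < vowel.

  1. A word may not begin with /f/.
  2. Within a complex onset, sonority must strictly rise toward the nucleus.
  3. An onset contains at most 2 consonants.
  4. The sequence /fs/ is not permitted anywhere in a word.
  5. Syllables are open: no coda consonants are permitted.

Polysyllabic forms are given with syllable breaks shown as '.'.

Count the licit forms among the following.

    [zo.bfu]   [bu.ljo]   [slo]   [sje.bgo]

[zo.bfu] — σ1 onset /z/, coda /∅/ ok; σ2 onset /bf/ (1→2 rises), coda /∅/ ok → licit
[bu.ljo] — σ1 onset /b/, coda /∅/ ok; σ2 onset /lj/ (4→5 rises), coda /∅/ ok → licit
[slo] — σ1 onset /sl/ (2→4 rises), coda /∅/ ok → licit
[sje.bgo] — violates constraint 2: syllable 2 onset /bg/: /b/ (stop, 1) → /g/ (stop, 1) does not rise → illicit
Licit: [zo.bfu], [bu.ljo], [slo] → 3.

3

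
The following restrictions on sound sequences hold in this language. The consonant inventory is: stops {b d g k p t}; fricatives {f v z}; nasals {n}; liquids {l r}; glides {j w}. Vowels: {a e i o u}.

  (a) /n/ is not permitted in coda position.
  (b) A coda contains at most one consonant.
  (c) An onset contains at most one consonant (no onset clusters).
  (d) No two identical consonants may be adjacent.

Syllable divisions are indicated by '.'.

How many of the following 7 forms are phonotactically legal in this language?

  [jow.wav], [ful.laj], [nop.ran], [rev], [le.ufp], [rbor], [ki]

2

[jow.wav] — violates constraint (d): adjacent identical consonants /ww/ → phonotactically illegal
[ful.laj] — violates constraint (d): adjacent identical consonants /ll/ → phonotactically illegal
[nop.ran] — violates constraint (a): syllable 2 coda contains /n/ → phonotactically illegal
[rev] — σ1 onset /r/, coda /v/ ok → phonotactically legal
[le.ufp] — violates constraint (b): syllable 2 coda /fp/ has 2 consonants (> 1) → phonotactically illegal
[rbor] — violates constraint (c): syllable 1 onset /rb/ has 2 consonants (> 1) → phonotactically illegal
[ki] — σ1 onset /k/, coda /∅/ ok → phonotactically legal
Phonotactically legal: [rev], [ki] → 2.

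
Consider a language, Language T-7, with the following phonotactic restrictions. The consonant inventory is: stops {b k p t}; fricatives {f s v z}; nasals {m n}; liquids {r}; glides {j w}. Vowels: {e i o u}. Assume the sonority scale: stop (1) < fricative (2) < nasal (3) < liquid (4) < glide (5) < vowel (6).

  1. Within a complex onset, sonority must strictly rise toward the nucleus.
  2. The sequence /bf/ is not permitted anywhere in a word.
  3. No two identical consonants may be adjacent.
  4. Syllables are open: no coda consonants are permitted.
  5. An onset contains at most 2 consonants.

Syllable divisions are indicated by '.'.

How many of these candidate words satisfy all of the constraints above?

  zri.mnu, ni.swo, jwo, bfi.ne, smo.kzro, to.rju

2

zri.mnu — violates constraint 1: syllable 2 onset /mn/: /m/ (nasal, 3) → /n/ (nasal, 3) does not rise → ill-formed
ni.swo — σ1 onset /n/, coda /∅/ ok; σ2 onset /sw/ (2→5 rises), coda /∅/ ok → well-formed
jwo — violates constraint 1: syllable 1 onset /jw/: /j/ (glide, 5) → /w/ (glide, 5) does not rise → ill-formed
bfi.ne — violates constraint 2: contains banned sequence /bf/ → ill-formed
smo.kzro — violates constraint 5: syllable 2 onset /kzr/ has 3 consonants (> 2) → ill-formed
to.rju — σ1 onset /t/, coda /∅/ ok; σ2 onset /rj/ (4→5 rises), coda /∅/ ok → well-formed
Well-formed: ni.swo, to.rju → 2.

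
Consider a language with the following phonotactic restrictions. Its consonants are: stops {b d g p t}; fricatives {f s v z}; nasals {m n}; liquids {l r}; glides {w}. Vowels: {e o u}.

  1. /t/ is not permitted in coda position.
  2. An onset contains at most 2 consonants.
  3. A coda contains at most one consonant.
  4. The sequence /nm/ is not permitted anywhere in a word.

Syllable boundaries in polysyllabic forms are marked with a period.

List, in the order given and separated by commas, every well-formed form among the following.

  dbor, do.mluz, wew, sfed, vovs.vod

dbor, do.mluz, wew, sfed

dbor — σ1 onset /db/ (2C), coda /r/ ok → well-formed
do.mluz — σ1 onset /d/, coda /∅/ ok; σ2 onset /ml/ (2C), coda /z/ ok → well-formed
wew — σ1 onset /w/, coda /w/ ok → well-formed
sfed — σ1 onset /sf/ (2C), coda /d/ ok → well-formed
vovs.vod — violates constraint 3: syllable 1 coda /vs/ has 2 consonants (> 1) → ill-formed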